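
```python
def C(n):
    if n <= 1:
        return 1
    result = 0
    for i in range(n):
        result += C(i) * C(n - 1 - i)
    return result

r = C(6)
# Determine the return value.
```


C(6)
= sum of C(i) * C(6-1-i) for i in 0..5
First compute sub-values bottom-up:
  C(0) = 1, C(1) = 1
  C(2) = 1*1 + 1*1 = 2
  C(3) = 1*2 + 1*1 + 2*1 = 5
  C(4) = 1*5 + 1*2 + 2*1 + 5*1 = 14
  C(5) = 1*14 + 1*5 + 2*2 + 5*1 + 14*1 = 42
Now C(6):
  C(0)*C(5) = 1*42 = 42
  C(1)*C(4) = 1*14 = 14
  C(2)*C(3) = 2*5 = 10
  C(3)*C(2) = 5*2 = 10
  C(4)*C(1) = 14*1 = 14
  C(5)*C(0) = 42*1 = 42
= 42 + 14 + 10 + 10 + 14 + 42
= 132


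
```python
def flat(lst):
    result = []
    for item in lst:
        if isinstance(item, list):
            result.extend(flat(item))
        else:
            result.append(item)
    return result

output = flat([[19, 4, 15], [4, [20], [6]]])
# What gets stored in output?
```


flat([[19, 4, 15], [4, [20], [6]]])
Processing each element:
  [19, 4, 15] is a list -> flat recursively -> [19, 4, 15]
  [4, [20], [6]] is a list -> flat recursively -> [4, 20, 6]
= [19, 4, 15, 4, 20, 6]


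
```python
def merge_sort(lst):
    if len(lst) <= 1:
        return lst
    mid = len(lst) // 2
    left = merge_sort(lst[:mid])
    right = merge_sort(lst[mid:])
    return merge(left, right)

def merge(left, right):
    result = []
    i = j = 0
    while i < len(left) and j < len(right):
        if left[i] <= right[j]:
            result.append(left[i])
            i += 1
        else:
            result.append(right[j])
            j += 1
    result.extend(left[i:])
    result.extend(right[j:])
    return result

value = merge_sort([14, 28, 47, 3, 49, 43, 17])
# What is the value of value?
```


merge_sort([14, 28, 47, 3, 49, 43, 17])
Split into [14, 28, 47] and [3, 49, 43, 17]
Left sorted: [14, 28, 47]
Right sorted: [3, 17, 43, 49]
Merge [14, 28, 47] and [3, 17, 43, 49]
= [3, 14, 17, 28, 43, 47, 49]


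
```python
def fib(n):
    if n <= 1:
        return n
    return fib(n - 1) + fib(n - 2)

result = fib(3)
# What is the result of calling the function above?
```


fib(3)
= fib(2) + fib(1)
Computing bottom-up: fib(0)=0, fib(1)=1, fib(2)=1, fib(3)=2
= 2


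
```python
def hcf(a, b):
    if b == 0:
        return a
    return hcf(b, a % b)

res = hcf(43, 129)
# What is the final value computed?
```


hcf(43, 129)
= hcf(129, 43 % 129) = hcf(129, 43)
= hcf(43, 129 % 43) = hcf(43, 0)
b == 0, return a = 43


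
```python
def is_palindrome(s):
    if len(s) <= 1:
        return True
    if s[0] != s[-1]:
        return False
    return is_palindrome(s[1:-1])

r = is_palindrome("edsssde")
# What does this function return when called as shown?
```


is_palindrome("edsssde")
"edsssde": s[0]='e' == s[-1]='e' -> is_palindrome("dsssd")
"dsssd": s[0]='d' == s[-1]='d' -> is_palindrome("sss")
"sss": s[0]='s' == s[-1]='s' -> is_palindrome("s")
"s": len <= 1 -> True
= True


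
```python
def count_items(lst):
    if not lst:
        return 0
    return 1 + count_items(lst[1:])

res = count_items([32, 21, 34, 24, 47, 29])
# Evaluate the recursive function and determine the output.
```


count_items([32, 21, 34, 24, 47, 29])
= 1 + count_items([21, 34, 24, 47, 29])
= 1 + 1 + count_items([34, 24, 47, 29])
= 1 + 1 + 1 + count_items([24, 47, 29])
= 1 + 1 + 1 + 1 + count_items([47, 29])
= 1 + 1 + 1 + 1 + 1 + count_items([29])
= 1 + 1 + 1 + 1 + 1 + 1 + count_items([])
= 1 + 1 + 1 + 1 + 1 + 1 + 0
= 6


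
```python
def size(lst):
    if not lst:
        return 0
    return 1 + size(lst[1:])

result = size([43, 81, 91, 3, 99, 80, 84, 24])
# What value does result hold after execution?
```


size([43, 81, 91, 3, 99, 80, 84, 24])
= 1 + size([81, 91, 3, 99, 80, 84, 24])
= 1 + 1 + size([91, 3, 99, 80, 84, 24])
= 1 + 1 + 1 + size([3, 99, 80, 84, 24])
= 1 + 1 + 1 + 1 + size([99, 80, 84, 24])
= 1 + 1 + 1 + 1 + 1 + size([80, 84, 24])
= 1 + 1 + 1 + 1 + 1 + 1 + size([84, 24])
= 1 + 1 + 1 + 1 + 1 + 1 + 1 + size([24])
= 1 + 1 + 1 + 1 + 1 + 1 + 1 + 1 + size([])
= 1 + 1 + 1 + 1 + 1 + 1 + 1 + 1 + 0
= 8


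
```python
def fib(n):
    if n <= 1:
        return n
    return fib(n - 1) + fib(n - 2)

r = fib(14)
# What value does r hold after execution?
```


fib(14)
= fib(13) + fib(12)
= (fib(12) + fib(11)) + fib(12)
Computing bottom-up: fib(0)=0, fib(1)=1, fib(2)=1, fib(3)=2, fib(4)=3, fib(5)=5, fib(6)=8, fib(7)=13, fib(8)=21, fib(9)=34, fib(10)=55, fib(11)=89, fib(12)=144, fib(13)=233, fib(14)=377
= 377


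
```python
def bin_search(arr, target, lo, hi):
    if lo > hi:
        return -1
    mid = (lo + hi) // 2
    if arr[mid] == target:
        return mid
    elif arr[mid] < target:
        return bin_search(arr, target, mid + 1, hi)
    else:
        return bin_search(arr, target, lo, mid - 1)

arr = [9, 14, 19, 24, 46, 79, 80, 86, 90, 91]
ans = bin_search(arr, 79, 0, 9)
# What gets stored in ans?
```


bin_search(arr, 79, 0, 9)
lo=0, hi=9, mid=4, arr[mid]=46
46 < 79, search right half
lo=5, hi=9, mid=7, arr[mid]=86
86 > 79, search left half
lo=5, hi=6, mid=5, arr[mid]=79
arr[5] == 79, found at index 5
= 5


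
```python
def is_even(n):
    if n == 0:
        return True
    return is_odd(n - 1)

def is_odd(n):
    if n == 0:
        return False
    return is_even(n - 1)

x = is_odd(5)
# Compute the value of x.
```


is_odd(5)
= is_even(4)
= is_odd(3)
= is_even(2)
= is_odd(1)
= is_even(0)
n == 0: return True
= True


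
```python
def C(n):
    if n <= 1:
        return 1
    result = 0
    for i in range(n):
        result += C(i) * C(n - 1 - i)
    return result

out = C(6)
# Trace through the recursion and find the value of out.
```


C(6)
= sum of C(i) * C(6-1-i) for i in 0..5
First compute sub-values bottom-up:
  C(0) = 1, C(1) = 1
  C(2) = 1*1 + 1*1 = 2
  C(3) = 1*2 + 1*1 + 2*1 = 5
  C(4) = 1*5 + 1*2 + 2*1 + 5*1 = 14
  C(5) = 1*14 + 1*5 + 2*2 + 5*1 + 14*1 = 42
Now C(6):
  C(0)*C(5) = 1*42 = 42
  C(1)*C(4) = 1*14 = 14
  C(2)*C(3) = 2*5 = 10
  C(3)*C(2) = 5*2 = 10
  C(4)*C(1) = 14*1 = 14
  C(5)*C(0) = 42*1 = 42
= 42 + 14 + 10 + 10 + 14 + 42
= 132


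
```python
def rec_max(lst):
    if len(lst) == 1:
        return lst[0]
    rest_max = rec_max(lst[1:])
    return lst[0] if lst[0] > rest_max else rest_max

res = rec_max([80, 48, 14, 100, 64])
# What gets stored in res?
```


rec_max([80, 48, 14, 100, 64])
= compare 80 with rec_max([48, 14, 100, 64])
= compare 48 with rec_max([14, 100, 64])
= compare 14 with rec_max([100, 64])
= compare 100 with rec_max([64])
Base: rec_max([64]) = 64
compare 100 with 64: max = 100
compare 14 with 100: max = 100
compare 48 with 100: max = 100
compare 80 with 100: max = 100
= 100


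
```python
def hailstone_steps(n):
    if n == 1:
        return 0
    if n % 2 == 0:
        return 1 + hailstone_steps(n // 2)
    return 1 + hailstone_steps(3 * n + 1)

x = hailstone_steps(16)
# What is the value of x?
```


hailstone_steps(16)
16 is even -> hailstone_steps(8)
8 is even -> hailstone_steps(4)
4 is even -> hailstone_steps(2)
2 is even -> hailstone_steps(1)
Reached 1 after 4 steps
= 4


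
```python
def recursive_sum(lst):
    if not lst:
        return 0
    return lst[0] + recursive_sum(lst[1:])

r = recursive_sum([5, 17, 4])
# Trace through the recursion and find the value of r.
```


recursive_sum([5, 17, 4])
= 5 + recursive_sum([17, 4])
= 5 + 17 + recursive_sum([4])
= 5 + 17 + 4 + recursive_sum([])
= 5 + 17 + 4 + 0
= 26


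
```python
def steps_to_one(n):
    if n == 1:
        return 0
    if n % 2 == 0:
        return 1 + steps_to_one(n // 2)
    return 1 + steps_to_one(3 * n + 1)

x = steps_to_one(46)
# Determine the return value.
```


steps_to_one(46)
46 is even -> steps_to_one(23)
23 is odd -> 3*23+1 = 70 -> steps_to_one(70)
70 is even -> steps_to_one(35)
35 is odd -> 3*35+1 = 106 -> steps_to_one(106)
106 is even -> steps_to_one(53)
53 is odd -> 3*53+1 = 160 -> steps_to_one(160)
160 is even -> steps_to_one(80)
80 is even -> steps_to_one(40)
40 is even -> steps_to_one(20)
20 is even -> steps_to_one(10)
10 is even -> steps_to_one(5)
5 is odd -> 3*5+1 = 16 -> steps_to_one(16)
16 is even -> steps_to_one(8)
8 is even -> steps_to_one(4)
4 is even -> steps_to_one(2)
2 is even -> steps_to_one(1)
Reached 1 after 16 steps
= 16


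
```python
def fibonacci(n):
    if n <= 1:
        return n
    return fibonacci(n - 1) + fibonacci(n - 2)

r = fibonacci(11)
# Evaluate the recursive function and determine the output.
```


fibonacci(11)
= fibonacci(10) + fibonacci(9)
= (fibonacci(9) + fibonacci(8)) + fibonacci(9)
Computing bottom-up: fibonacci(0)=0, fibonacci(1)=1, fibonacci(2)=1, fibonacci(3)=2, fibonacci(4)=3, fibonacci(5)=5, fibonacci(6)=8, fibonacci(7)=13, fibonacci(8)=21, fibonacci(9)=34, fibonacci(10)=55, fibonacci(11)=89
= 89


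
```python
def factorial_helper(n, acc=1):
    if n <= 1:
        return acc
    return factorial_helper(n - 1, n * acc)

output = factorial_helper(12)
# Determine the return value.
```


factorial_helper(12, 1)
= factorial_helper(11, 12 * 1) = factorial_helper(11, 12)
= factorial_helper(10, 11 * 12) = factorial_helper(10, 132)
= factorial_helper(9, 10 * 132) = factorial_helper(9, 1320)
= factorial_helper(8, 9 * 1320) = factorial_helper(8, 11880)
= factorial_helper(7, 8 * 11880) = factorial_helper(7, 95040)
= factorial_helper(6, 7 * 95040) = factorial_helper(6, 665280)
= factorial_helper(5, 6 * 665280) = factorial_helper(5, 3991680)
= factorial_helper(4, 5 * 3991680) = factorial_helper(4, 19958400)
= factorial_helper(3, 4 * 19958400) = factorial_helper(3, 79833600)
= factorial_helper(2, 3 * 79833600) = factorial_helper(2, 239500800)
= factorial_helper(1, 2 * 239500800) = factorial_helper(1, 479001600)
n <= 1, return acc = 479001600


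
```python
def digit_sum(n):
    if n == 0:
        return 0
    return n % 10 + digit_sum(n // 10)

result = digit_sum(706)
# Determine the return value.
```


digit_sum(706)
= 6 + digit_sum(70)
= 6 + 0 + digit_sum(7)
= 6 + 0 + 7 + digit_sum(0)
= 6 + 0 + 7 + 0
= 13


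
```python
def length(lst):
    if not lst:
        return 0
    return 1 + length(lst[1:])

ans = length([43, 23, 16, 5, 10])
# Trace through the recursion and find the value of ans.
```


length([43, 23, 16, 5, 10])
= 1 + length([23, 16, 5, 10])
= 1 + 1 + length([16, 5, 10])
= 1 + 1 + 1 + length([5, 10])
= 1 + 1 + 1 + 1 + length([10])
= 1 + 1 + 1 + 1 + 1 + length([])
= 1 + 1 + 1 + 1 + 1 + 0
= 5


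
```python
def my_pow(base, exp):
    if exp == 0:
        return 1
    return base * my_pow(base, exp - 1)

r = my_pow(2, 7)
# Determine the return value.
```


my_pow(2, 7)
= 2 * my_pow(2, 6)
= 2 * 2 * my_pow(2, 5)
= 2 * 2 * 2 * my_pow(2, 4)
= 2 * 2 * 2 * 2 * my_pow(2, 3)
= 2 * 2 * 2 * 2 * 2 * my_pow(2, 2)
= 2 * 2 * 2 * 2 * 2 * 2 * my_pow(2, 1)
= 2 * 2 * 2 * 2 * 2 * 2 * 2 * my_pow(2, 0)
= 2 * 2 * 2 * 2 * 2 * 2 * 2 * 1
= 128


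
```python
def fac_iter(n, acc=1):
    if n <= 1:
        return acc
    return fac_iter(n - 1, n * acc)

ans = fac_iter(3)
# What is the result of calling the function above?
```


fac_iter(3, 1)
= fac_iter(2, 3 * 1) = fac_iter(2, 3)
= fac_iter(1, 2 * 3) = fac_iter(1, 6)
n <= 1, return acc = 6


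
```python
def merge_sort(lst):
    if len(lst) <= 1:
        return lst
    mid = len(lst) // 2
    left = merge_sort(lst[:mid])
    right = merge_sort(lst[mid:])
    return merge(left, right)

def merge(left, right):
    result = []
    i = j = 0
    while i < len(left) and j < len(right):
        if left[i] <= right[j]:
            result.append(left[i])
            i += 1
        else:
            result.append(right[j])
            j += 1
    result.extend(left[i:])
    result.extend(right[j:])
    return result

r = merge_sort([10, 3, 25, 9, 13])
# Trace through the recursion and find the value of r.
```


merge_sort([10, 3, 25, 9, 13])
Split into [10, 3] and [25, 9, 13]
Left sorted: [3, 10]
Right sorted: [9, 13, 25]
Merge [3, 10] and [9, 13, 25]
= [3, 9, 10, 13, 25]


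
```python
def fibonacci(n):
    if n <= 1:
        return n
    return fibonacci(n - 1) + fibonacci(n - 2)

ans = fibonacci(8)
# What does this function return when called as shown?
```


fibonacci(8)
= fibonacci(7) + fibonacci(6)
= (fibonacci(6) + fibonacci(5)) + fibonacci(6)
Computing bottom-up: fibonacci(0)=0, fibonacci(1)=1, fibonacci(2)=1, fibonacci(3)=2, fibonacci(4)=3, fibonacci(5)=5, fibonacci(6)=8, fibonacci(7)=13, fibonacci(8)=21
= 21


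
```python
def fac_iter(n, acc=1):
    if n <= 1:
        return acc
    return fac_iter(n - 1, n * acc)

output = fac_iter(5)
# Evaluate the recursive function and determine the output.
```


fac_iter(5, 1)
= fac_iter(4, 5 * 1) = fac_iter(4, 5)
= fac_iter(3, 4 * 5) = fac_iter(3, 20)
= fac_iter(2, 3 * 20) = fac_iter(2, 60)
= fac_iter(1, 2 * 60) = fac_iter(1, 120)
n <= 1, return acc = 120


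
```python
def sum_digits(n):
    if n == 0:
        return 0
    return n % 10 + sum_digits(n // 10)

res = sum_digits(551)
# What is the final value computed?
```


sum_digits(551)
= 1 + sum_digits(55)
= 1 + 5 + sum_digits(5)
= 1 + 5 + 5 + sum_digits(0)
= 1 + 5 + 5 + 0
= 11


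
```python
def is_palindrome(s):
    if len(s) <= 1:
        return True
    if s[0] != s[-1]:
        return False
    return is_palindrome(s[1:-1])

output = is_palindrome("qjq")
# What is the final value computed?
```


is_palindrome("qjq")
"qjq": s[0]='q' == s[-1]='q' -> is_palindrome("j")
"j": len <= 1 -> True
= True


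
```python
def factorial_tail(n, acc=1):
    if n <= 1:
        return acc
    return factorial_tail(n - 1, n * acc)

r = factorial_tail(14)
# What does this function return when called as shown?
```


factorial_tail(14, 1)
= factorial_tail(13, 14 * 1) = factorial_tail(13, 14)
= factorial_tail(12, 13 * 14) = factorial_tail(12, 182)
= factorial_tail(11, 12 * 182) = factorial_tail(11, 2184)
= factorial_tail(10, 11 * 2184) = factorial_tail(10, 24024)
= factorial_tail(9, 10 * 24024) = factorial_tail(9, 240240)
= factorial_tail(8, 9 * 240240) = factorial_tail(8, 2162160)
= factorial_tail(7, 8 * 2162160) = factorial_tail(7, 17297280)
= factorial_tail(6, 7 * 17297280) = factorial_tail(6, 121080960)
= factorial_tail(5, 6 * 121080960) = factorial_tail(5, 726485760)
= factorial_tail(4, 5 * 726485760) = factorial_tail(4, 3632428800)
= factorial_tail(3, 4 * 3632428800) = factorial_tail(3, 14529715200)
= factorial_tail(2, 3 * 14529715200) = factorial_tail(2, 43589145600)
= factorial_tail(1, 2 * 43589145600) = factorial_tail(1, 87178291200)
n <= 1, return acc = 87178291200


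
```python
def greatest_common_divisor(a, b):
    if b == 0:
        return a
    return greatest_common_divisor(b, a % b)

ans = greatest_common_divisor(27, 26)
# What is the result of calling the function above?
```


greatest_common_divisor(27, 26)
= greatest_common_divisor(26, 27 % 26) = greatest_common_divisor(26, 1)
= greatest_common_divisor(1, 26 % 1) = greatest_common_divisor(1, 0)
b == 0, return a = 1


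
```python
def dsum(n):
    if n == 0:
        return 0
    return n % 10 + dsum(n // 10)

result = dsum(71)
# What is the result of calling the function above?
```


dsum(71)
= 1 + dsum(7)
= 1 + 7 + dsum(0)
= 1 + 7 + 0
= 8


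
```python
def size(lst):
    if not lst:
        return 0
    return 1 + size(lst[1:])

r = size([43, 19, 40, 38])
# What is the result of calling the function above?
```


size([43, 19, 40, 38])
= 1 + size([19, 40, 38])
= 1 + 1 + size([40, 38])
= 1 + 1 + 1 + size([38])
= 1 + 1 + 1 + 1 + size([])
= 1 + 1 + 1 + 1 + 0
= 4


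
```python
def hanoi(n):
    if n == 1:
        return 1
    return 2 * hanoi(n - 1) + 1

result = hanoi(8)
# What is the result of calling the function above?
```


hanoi(8)
= 2 * hanoi(7) + 1
= 2 * (2 * hanoi(6) + 1) + 1
= 2 * (2 * (2 * hanoi(5) + 1) + 1) + 1
= 2 * (2 * (2 * (2 * hanoi(4) + 1) + 1) + 1) + 1
= 2 * (2 * (2 * (2 * (2 * hanoi(3) + 1) + 1) + 1) + 1) + 1
= 2 * (2 * (2 * (2 * (2 * (2 * hanoi(2) + 1) + 1) + 1) + 1) + 1) + 1
= 2 * (2 * (2 * (2 * (2 * (2 * (2 * hanoi(1) + 1) + 1) + 1) + 1) + 1) + 1) + 1
Now compute bottom-up:
hanoi(1) = 1
hanoi(2) = 2 * 1 + 1 = 3
hanoi(3) = 2 * 3 + 1 = 7
hanoi(4) = 2 * 7 + 1 = 15
hanoi(5) = 2 * 15 + 1 = 31
hanoi(6) = 2 * 31 + 1 = 63
hanoi(7) = 2 * 63 + 1 = 127
hanoi(8) = 2 * 127 + 1 = 255
= 255


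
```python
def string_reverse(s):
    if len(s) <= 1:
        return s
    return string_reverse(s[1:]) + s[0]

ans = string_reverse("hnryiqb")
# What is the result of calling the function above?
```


string_reverse("hnryiqb")
= string_reverse("nryiqb") + "h"
= string_reverse("ryiqb") + "n" + "h"
= string_reverse("yiqb") + "r" + "n" + "h"
= string_reverse("iqb") + "y" + "r" + "n" + "h"
= string_reverse("qb") + "i" + "y" + "r" + "n" + "h"
= string_reverse("b") + "q" + "i" + "y" + "r" + "n" + "h"
= "b" + "q" + "i" + "y" + "r" + "n" + "h"
= "bqiyrnh"


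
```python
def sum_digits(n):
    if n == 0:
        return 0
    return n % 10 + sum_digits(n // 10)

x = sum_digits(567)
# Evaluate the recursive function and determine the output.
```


sum_digits(567)
= 7 + sum_digits(56)
= 7 + 6 + sum_digits(5)
= 7 + 6 + 5 + sum_digits(0)
= 7 + 6 + 5 + 0
= 18


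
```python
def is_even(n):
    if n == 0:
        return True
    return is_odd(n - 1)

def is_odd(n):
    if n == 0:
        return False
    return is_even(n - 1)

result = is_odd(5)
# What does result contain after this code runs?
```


is_odd(5)
= is_even(4)
= is_odd(3)
= is_even(2)
= is_odd(1)
= is_even(0)
n == 0: return True
= True


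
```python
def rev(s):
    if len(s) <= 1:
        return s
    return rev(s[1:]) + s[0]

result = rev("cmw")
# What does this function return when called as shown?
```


rev("cmw")
= rev("mw") + "c"
= rev("w") + "m" + "c"
= "w" + "m" + "c"
= "wmc"


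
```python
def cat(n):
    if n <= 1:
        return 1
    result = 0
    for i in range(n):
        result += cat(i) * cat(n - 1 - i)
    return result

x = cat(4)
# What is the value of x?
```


cat(4)
= sum of cat(i) * cat(4-1-i) for i in 0..3
First compute sub-values bottom-up:
  cat(0) = 1, cat(1) = 1
  cat(2) = 1*1 + 1*1 = 2
  cat(3) = 1*2 + 1*1 + 2*1 = 5
Now cat(4):
  cat(0)*cat(3) = 1*5 = 5
  cat(1)*cat(2) = 1*2 = 2
  cat(2)*cat(1) = 2*1 = 2
  cat(3)*cat(0) = 5*1 = 5
= 5 + 2 + 2 + 5
= 14


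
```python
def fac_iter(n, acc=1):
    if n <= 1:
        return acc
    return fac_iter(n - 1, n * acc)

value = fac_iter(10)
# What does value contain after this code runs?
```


fac_iter(10, 1)
= fac_iter(9, 10 * 1) = fac_iter(9, 10)
= fac_iter(8, 9 * 10) = fac_iter(8, 90)
= fac_iter(7, 8 * 90) = fac_iter(7, 720)
= fac_iter(6, 7 * 720) = fac_iter(6, 5040)
= fac_iter(5, 6 * 5040) = fac_iter(5, 30240)
= fac_iter(4, 5 * 30240) = fac_iter(4, 151200)
= fac_iter(3, 4 * 151200) = fac_iter(3, 604800)
= fac_iter(2, 3 * 604800) = fac_iter(2, 1814400)
= fac_iter(1, 2 * 1814400) = fac_iter(1, 3628800)
n <= 1, return acc = 3628800


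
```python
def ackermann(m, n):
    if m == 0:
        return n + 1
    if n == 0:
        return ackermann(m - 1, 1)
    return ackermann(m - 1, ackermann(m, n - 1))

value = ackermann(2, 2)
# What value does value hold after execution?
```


ackermann(2, 2)
= ackermann(1, ackermann(2, 1))
First compute ackermann(2, 1) = 5
= ackermann(1, 5)
= 7


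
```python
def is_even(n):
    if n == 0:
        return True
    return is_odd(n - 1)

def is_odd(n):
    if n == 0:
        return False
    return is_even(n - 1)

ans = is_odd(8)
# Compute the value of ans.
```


is_odd(8)
= is_even(7)
= is_odd(6)
= is_even(5)
= is_odd(4)
= is_even(3)
= is_odd(2)
= is_even(1)
= is_odd(0)
n == 0: return False
= False


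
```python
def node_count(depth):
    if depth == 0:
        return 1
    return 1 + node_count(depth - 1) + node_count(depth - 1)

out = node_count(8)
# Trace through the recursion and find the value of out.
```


node_count(8)
= 1 + node_count(7) + node_count(7)
= 1 + 2 * node_count(7)
node_count(k) = 2^(k+1) - 1
node_count(0) = 1
node_count(1) = 3
node_count(2) = 7
node_count(3) = 15
node_count(4) = 31
node_count(8) = 2^9 - 1 = 511


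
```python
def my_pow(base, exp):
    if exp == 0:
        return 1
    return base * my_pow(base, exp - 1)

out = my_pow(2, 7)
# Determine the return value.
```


my_pow(2, 7)
= 2 * my_pow(2, 6)
= 2 * 2 * my_pow(2, 5)
= 2 * 2 * 2 * my_pow(2, 4)
= 2 * 2 * 2 * 2 * my_pow(2, 3)
= 2 * 2 * 2 * 2 * 2 * my_pow(2, 2)
= 2 * 2 * 2 * 2 * 2 * 2 * my_pow(2, 1)
= 2 * 2 * 2 * 2 * 2 * 2 * 2 * my_pow(2, 0)
= 2 * 2 * 2 * 2 * 2 * 2 * 2 * 1
= 128


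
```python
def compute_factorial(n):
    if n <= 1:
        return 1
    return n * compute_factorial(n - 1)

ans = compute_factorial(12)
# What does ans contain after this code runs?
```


compute_factorial(12)
= 12 * compute_factorial(11)
= 12 * 11 * compute_factorial(10)
= 12 * 11 * 10 * compute_factorial(9)
= 12 * 11 * 10 * 9 * compute_factorial(8)
= 12 * 11 * 10 * 9 * 8 * compute_factorial(7)
= 12 * 11 * 10 * 9 * 8 * 7 * compute_factorial(6)
= 12 * 11 * 10 * 9 * 8 * 7 * 6 * compute_factorial(5)
= 12 * 11 * 10 * 9 * 8 * 7 * 6 * 5 * compute_factorial(4)
= 12 * 11 * 10 * 9 * 8 * 7 * 6 * 5 * 4 * compute_factorial(3)
= 12 * 11 * 10 * 9 * 8 * 7 * 6 * 5 * 4 * 3 * compute_factorial(2)
= 12 * 11 * 10 * 9 * 8 * 7 * 6 * 5 * 4 * 3 * 2 * compute_factorial(1)
= 12 * 11 * 10 * 9 * 8 * 7 * 6 * 5 * 4 * 3 * 2 * 1
= 479001600


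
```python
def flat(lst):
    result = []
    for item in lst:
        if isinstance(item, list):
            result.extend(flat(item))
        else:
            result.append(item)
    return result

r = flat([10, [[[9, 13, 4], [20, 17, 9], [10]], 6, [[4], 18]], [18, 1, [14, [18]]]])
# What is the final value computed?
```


flat([10, [[[9, 13, 4], [20, 17, 9], [10]], 6, [[4], 18]], [18, 1, [14, [18]]]])
Processing each element:
  10 is not a list -> append 10
  [[[9, 13, 4], [20, 17, 9], [10]], 6, [[4], 18]] is a list -> flat recursively -> [9, 13, 4, 20, 17, 9, 10, 6, 4, 18]
  [18, 1, [14, [18]]] is a list -> flat recursively -> [18, 1, 14, 18]
= [10, 9, 13, 4, 20, 17, 9, 10, 6, 4, 18, 18, 1, 14, 18]


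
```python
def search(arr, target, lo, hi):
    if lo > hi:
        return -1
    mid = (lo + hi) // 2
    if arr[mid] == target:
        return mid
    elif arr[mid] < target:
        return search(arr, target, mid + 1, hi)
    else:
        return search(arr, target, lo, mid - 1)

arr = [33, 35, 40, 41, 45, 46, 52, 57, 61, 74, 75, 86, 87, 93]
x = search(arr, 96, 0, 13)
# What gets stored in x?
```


search(arr, 96, 0, 13)
lo=0, hi=13, mid=6, arr[mid]=52
52 < 96, search right half
lo=7, hi=13, mid=10, arr[mid]=75
75 < 96, search right half
lo=11, hi=13, mid=12, arr[mid]=87
87 < 96, search right half
lo=13, hi=13, mid=13, arr[mid]=93
93 < 96, search right half
lo > hi, target not found, return -1
= -1


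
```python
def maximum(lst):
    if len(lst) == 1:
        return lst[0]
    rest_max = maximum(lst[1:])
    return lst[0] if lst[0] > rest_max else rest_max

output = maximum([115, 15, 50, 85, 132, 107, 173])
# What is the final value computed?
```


maximum([115, 15, 50, 85, 132, 107, 173])
= compare 115 with maximum([15, 50, 85, 132, 107, 173])
= compare 15 with maximum([50, 85, 132, 107, 173])
= compare 50 with maximum([85, 132, 107, 173])
= compare 85 with maximum([132, 107, 173])
= compare 132 with maximum([107, 173])
= compare 107 with maximum([173])
Base: maximum([173]) = 173
compare 107 with 173: max = 173
compare 132 with 173: max = 173
compare 85 with 173: max = 173
compare 50 with 173: max = 173
compare 15 with 173: max = 173
compare 115 with 173: max = 173
= 173


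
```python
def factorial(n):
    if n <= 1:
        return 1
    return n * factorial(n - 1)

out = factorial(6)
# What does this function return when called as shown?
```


factorial(6)
= 6 * factorial(5)
= 6 * 5 * factorial(4)
= 6 * 5 * 4 * factorial(3)
= 6 * 5 * 4 * 3 * factorial(2)
= 6 * 5 * 4 * 3 * 2 * factorial(1)
= 6 * 5 * 4 * 3 * 2 * 1
= 720


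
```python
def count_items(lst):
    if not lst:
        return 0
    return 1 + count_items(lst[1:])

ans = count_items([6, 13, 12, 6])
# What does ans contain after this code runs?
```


count_items([6, 13, 12, 6])
= 1 + count_items([13, 12, 6])
= 1 + 1 + count_items([12, 6])
= 1 + 1 + 1 + count_items([6])
= 1 + 1 + 1 + 1 + count_items([])
= 1 + 1 + 1 + 1 + 0
= 4


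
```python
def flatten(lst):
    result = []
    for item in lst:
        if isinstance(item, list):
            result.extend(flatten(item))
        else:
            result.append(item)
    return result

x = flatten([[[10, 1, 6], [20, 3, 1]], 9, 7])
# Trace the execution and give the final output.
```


flatten([[[10, 1, 6], [20, 3, 1]], 9, 7])
Processing each element:
  [[10, 1, 6], [20, 3, 1]] is a list -> flatten recursively -> [10, 1, 6, 20, 3, 1]
  9 is not a list -> append 9
  7 is not a list -> append 7
= [10, 1, 6, 20, 3, 1, 9, 7]


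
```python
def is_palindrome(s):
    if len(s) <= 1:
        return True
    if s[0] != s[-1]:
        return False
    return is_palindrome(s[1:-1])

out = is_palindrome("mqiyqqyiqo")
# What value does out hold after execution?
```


is_palindrome("mqiyqqyiqo")
"mqiyqqyiqo": s[0]='m' != s[-1]='o' -> False
= False


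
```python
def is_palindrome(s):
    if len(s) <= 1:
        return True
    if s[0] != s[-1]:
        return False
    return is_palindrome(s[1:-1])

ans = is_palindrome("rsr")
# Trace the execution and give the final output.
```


is_palindrome("rsr")
"rsr": s[0]='r' == s[-1]='r' -> is_palindrome("s")
"s": len <= 1 -> True
= True


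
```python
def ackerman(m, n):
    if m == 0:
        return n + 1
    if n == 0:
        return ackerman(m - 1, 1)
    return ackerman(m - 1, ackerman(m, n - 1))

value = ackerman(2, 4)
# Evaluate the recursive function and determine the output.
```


ackerman(2, 4)
= ackerman(1, ackerman(2, 3))
First compute ackerman(2, 3) = 9
= ackerman(1, 9)
= 11


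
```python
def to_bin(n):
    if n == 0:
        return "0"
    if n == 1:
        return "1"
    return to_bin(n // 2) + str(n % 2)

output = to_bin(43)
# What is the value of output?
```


to_bin(43)
= to_bin(21) + "1"
= to_bin(10) + "1" + "1"
= to_bin(5) + "0" + "1" + "1"
= to_bin(2) + "1" + "0" + "1" + "1"
= to_bin(1) + "0" + "1" + "0" + "1" + "1"
= "1" + "0" + "1" + "0" + "1" + "1"
= "101011"


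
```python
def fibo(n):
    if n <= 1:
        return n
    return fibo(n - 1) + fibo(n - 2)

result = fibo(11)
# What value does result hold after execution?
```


fibo(11)
= fibo(10) + fibo(9)
= (fibo(9) + fibo(8)) + fibo(9)
Computing bottom-up: fibo(0)=0, fibo(1)=1, fibo(2)=1, fibo(3)=2, fibo(4)=3, fibo(5)=5, fibo(6)=8, fibo(7)=13, fibo(8)=21, fibo(9)=34, fibo(10)=55, fibo(11)=89
= 89


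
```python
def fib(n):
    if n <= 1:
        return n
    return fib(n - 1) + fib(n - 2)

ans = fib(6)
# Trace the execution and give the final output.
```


fib(6)
= fib(5) + fib(4)
= (fib(4) + fib(3)) + fib(4)
Computing bottom-up: fib(0)=0, fib(1)=1, fib(2)=1, fib(3)=2, fib(4)=3, fib(5)=5, fib(6)=8
= 8


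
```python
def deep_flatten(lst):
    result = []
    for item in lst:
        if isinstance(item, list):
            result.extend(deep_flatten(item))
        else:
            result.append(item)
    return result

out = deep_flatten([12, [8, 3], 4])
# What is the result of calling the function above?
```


deep_flatten([12, [8, 3], 4])
Processing each element:
  12 is not a list -> append 12
  [8, 3] is a list -> deep_flatten recursively -> [8, 3]
  4 is not a list -> append 4
= [12, 8, 3, 4]


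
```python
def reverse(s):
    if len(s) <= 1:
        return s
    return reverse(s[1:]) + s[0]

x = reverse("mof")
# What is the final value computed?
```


reverse("mof")
= reverse("of") + "m"
= reverse("f") + "o" + "m"
= "f" + "o" + "m"
= "fom"


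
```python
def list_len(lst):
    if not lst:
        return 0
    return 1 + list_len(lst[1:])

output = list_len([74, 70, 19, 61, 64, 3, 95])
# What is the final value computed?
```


list_len([74, 70, 19, 61, 64, 3, 95])
= 1 + list_len([70, 19, 61, 64, 3, 95])
= 1 + 1 + list_len([19, 61, 64, 3, 95])
= 1 + 1 + 1 + list_len([61, 64, 3, 95])
= 1 + 1 + 1 + 1 + list_len([64, 3, 95])
= 1 + 1 + 1 + 1 + 1 + list_len([3, 95])
= 1 + 1 + 1 + 1 + 1 + 1 + list_len([95])
= 1 + 1 + 1 + 1 + 1 + 1 + 1 + list_len([])
= 1 + 1 + 1 + 1 + 1 + 1 + 1 + 0
= 7


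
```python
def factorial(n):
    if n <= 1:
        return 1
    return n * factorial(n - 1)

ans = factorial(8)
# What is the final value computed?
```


factorial(8)
= 8 * factorial(7)
= 8 * 7 * factorial(6)
= 8 * 7 * 6 * factorial(5)
= 8 * 7 * 6 * 5 * factorial(4)
= 8 * 7 * 6 * 5 * 4 * factorial(3)
= 8 * 7 * 6 * 5 * 4 * 3 * factorial(2)
= 8 * 7 * 6 * 5 * 4 * 3 * 2 * factorial(1)
= 8 * 7 * 6 * 5 * 4 * 3 * 2 * 1
= 40320


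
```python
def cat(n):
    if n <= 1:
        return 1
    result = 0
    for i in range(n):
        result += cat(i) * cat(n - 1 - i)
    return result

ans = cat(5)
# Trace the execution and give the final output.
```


cat(5)
= sum of cat(i) * cat(5-1-i) for i in 0..4
First compute sub-values bottom-up:
  cat(0) = 1, cat(1) = 1
  cat(2) = 1*1 + 1*1 = 2
  cat(3) = 1*2 + 1*1 + 2*1 = 5
  cat(4) = 1*5 + 1*2 + 2*1 + 5*1 = 14
Now cat(5):
  cat(0)*cat(4) = 1*14 = 14
  cat(1)*cat(3) = 1*5 = 5
  cat(2)*cat(2) = 2*2 = 4
  cat(3)*cat(1) = 5*1 = 5
  cat(4)*cat(0) = 14*1 = 14
= 14 + 5 + 4 + 5 + 14
= 42


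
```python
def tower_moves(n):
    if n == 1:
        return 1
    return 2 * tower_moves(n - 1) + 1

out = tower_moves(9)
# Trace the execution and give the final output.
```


tower_moves(9)
= 2 * tower_moves(8) + 1
= 2 * (2 * tower_moves(7) + 1) + 1
= 2 * (2 * (2 * tower_moves(6) + 1) + 1) + 1
= 2 * (2 * (2 * (2 * tower_moves(5) + 1) + 1) + 1) + 1
= 2 * (2 * (2 * (2 * (2 * tower_moves(4) + 1) + 1) + 1) + 1) + 1
= 2 * (2 * (2 * (2 * (2 * (2 * tower_moves(3) + 1) + 1) + 1) + 1) + 1) + 1
= 2 * (2 * (2 * (2 * (2 * (2 * (2 * tower_moves(2) + 1) + 1) + 1) + 1) + 1) + 1) + 1
= 2 * (2 * (2 * (2 * (2 * (2 * (2 * (2 * tower_moves(1) + 1) + 1) + 1) + 1) + 1) + 1) + 1) + 1
Now compute bottom-up:
tower_moves(1) = 1
tower_moves(2) = 2 * 1 + 1 = 3
tower_moves(3) = 2 * 3 + 1 = 7
tower_moves(4) = 2 * 7 + 1 = 15
tower_moves(5) = 2 * 15 + 1 = 31
tower_moves(6) = 2 * 31 + 1 = 63
tower_moves(7) = 2 * 63 + 1 = 127
tower_moves(8) = 2 * 127 + 1 = 255
tower_moves(9) = 2 * 255 + 1 = 511
= 511


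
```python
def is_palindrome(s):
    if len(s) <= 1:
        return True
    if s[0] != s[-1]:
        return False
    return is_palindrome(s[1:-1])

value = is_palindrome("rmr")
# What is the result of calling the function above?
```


is_palindrome("rmr")
"rmr": s[0]='r' == s[-1]='r' -> is_palindrome("m")
"m": len <= 1 -> True
= True


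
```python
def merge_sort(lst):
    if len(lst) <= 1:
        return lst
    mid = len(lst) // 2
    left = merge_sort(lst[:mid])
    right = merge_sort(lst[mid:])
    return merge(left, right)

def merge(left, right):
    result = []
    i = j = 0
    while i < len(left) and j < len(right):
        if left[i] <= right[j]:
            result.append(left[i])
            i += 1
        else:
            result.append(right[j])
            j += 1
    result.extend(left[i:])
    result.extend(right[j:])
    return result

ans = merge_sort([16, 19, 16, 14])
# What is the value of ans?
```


merge_sort([16, 19, 16, 14])
Split into [16, 19] and [16, 14]
Left sorted: [16, 19]
Right sorted: [14, 16]
Merge [16, 19] and [14, 16]
= [14, 16, 16, 19]


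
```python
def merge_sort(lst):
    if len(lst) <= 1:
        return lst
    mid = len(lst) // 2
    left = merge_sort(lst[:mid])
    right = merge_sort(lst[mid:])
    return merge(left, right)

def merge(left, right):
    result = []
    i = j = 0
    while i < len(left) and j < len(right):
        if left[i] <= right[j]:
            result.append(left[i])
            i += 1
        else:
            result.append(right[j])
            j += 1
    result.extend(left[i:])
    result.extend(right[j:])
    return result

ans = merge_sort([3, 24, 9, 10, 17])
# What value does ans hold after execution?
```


merge_sort([3, 24, 9, 10, 17])
Split into [3, 24] and [9, 10, 17]
Left sorted: [3, 24]
Right sorted: [9, 10, 17]
Merge [3, 24] and [9, 10, 17]
= [3, 9, 10, 17, 24]


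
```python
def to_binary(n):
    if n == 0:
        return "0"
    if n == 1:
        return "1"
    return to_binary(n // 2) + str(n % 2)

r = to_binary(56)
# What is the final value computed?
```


to_binary(56)
= to_binary(28) + "0"
= to_binary(14) + "0" + "0"
= to_binary(7) + "0" + "0" + "0"
= to_binary(3) + "1" + "0" + "0" + "0"
= to_binary(1) + "1" + "1" + "0" + "0" + "0"
= "1" + "1" + "1" + "0" + "0" + "0"
= "111000"


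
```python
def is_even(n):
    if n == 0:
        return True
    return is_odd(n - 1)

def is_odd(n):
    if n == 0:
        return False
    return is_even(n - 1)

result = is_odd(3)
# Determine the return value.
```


is_odd(3)
= is_even(2)
= is_odd(1)
= is_even(0)
n == 0: return True
= True


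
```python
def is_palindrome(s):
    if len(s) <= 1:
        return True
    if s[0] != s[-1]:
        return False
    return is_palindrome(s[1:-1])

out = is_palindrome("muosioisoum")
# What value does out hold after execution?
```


is_palindrome("muosioisoum")
"muosioisoum": s[0]='m' == s[-1]='m' -> is_palindrome("uosioisou")
"uosioisou": s[0]='u' == s[-1]='u' -> is_palindrome("osioiso")
"osioiso": s[0]='o' == s[-1]='o' -> is_palindrome("siois")
"siois": s[0]='s' == s[-1]='s' -> is_palindrome("ioi")
"ioi": s[0]='i' == s[-1]='i' -> is_palindrome("o")
"o": len <= 1 -> True
= True


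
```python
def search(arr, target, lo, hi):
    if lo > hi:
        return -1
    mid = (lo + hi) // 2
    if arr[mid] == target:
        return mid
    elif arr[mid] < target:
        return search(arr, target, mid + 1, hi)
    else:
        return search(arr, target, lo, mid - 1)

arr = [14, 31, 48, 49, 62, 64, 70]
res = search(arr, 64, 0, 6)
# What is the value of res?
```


search(arr, 64, 0, 6)
lo=0, hi=6, mid=3, arr[mid]=49
49 < 64, search right half
lo=4, hi=6, mid=5, arr[mid]=64
arr[5] == 64, found at index 5
= 5


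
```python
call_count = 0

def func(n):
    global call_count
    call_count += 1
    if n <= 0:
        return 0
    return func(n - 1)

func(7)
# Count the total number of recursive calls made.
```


func(7) calls func(6) calls ... calls func(0)
Total calls: 7 + 1 (for base case) = 8


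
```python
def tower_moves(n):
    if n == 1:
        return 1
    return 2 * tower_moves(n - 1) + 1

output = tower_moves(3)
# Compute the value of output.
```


tower_moves(3)
= 2 * tower_moves(2) + 1
= 2 * (2 * tower_moves(1) + 1) + 1
Now compute bottom-up:
tower_moves(1) = 1
tower_moves(2) = 2 * 1 + 1 = 3
tower_moves(3) = 2 * 3 + 1 = 7
= 7


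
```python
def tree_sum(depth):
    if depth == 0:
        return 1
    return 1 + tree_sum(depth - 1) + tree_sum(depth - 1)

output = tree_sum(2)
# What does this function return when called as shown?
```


tree_sum(2)
= 1 + tree_sum(1) + tree_sum(1)
= 1 + 2 * tree_sum(1)
tree_sum(k) = 2^(k+1) - 1
tree_sum(0) = 1
tree_sum(1) = 3
tree_sum(2) = 7
tree_sum(2) = 2^3 - 1 = 7


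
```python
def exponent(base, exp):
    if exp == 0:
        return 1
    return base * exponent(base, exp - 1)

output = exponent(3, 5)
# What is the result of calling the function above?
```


exponent(3, 5)
= 3 * exponent(3, 4)
= 3 * 3 * exponent(3, 3)
= 3 * 3 * 3 * exponent(3, 2)
= 3 * 3 * 3 * 3 * exponent(3, 1)
= 3 * 3 * 3 * 3 * 3 * exponent(3, 0)
= 3 * 3 * 3 * 3 * 3 * 1
= 243


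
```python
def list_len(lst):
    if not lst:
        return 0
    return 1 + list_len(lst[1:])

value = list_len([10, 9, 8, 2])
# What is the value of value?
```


list_len([10, 9, 8, 2])
= 1 + list_len([9, 8, 2])
= 1 + 1 + list_len([8, 2])
= 1 + 1 + 1 + list_len([2])
= 1 + 1 + 1 + 1 + list_len([])
= 1 + 1 + 1 + 1 + 0
= 4


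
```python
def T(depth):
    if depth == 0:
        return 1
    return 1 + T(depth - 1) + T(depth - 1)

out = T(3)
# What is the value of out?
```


T(3)
= 1 + T(2) + T(2)
= 1 + 2 * T(2)
T(k) = 2^(k+1) - 1
T(0) = 1
T(1) = 3
T(2) = 7
T(3) = 15
T(3) = 2^4 - 1 = 15


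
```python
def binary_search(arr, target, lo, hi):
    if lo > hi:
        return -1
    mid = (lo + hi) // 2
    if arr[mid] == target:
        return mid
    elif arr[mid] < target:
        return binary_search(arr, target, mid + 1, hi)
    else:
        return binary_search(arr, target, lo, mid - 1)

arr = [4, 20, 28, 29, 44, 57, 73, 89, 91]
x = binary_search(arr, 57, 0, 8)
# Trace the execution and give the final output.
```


binary_search(arr, 57, 0, 8)
lo=0, hi=8, mid=4, arr[mid]=44
44 < 57, search right half
lo=5, hi=8, mid=6, arr[mid]=73
73 > 57, search left half
lo=5, hi=5, mid=5, arr[mid]=57
arr[5] == 57, found at index 5
= 5


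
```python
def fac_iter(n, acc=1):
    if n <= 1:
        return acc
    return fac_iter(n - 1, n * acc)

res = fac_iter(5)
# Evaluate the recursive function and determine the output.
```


fac_iter(5, 1)
= fac_iter(4, 5 * 1) = fac_iter(4, 5)
= fac_iter(3, 4 * 5) = fac_iter(3, 20)
= fac_iter(2, 3 * 20) = fac_iter(2, 60)
= fac_iter(1, 2 * 60) = fac_iter(1, 120)
n <= 1, return acc = 120


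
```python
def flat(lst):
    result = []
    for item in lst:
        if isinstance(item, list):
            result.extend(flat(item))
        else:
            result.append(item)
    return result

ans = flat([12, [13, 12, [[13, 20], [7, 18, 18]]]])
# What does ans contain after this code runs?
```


flat([12, [13, 12, [[13, 20], [7, 18, 18]]]])
Processing each element:
  12 is not a list -> append 12
  [13, 12, [[13, 20], [7, 18, 18]]] is a list -> flat recursively -> [13, 12, 13, 20, 7, 18, 18]
= [12, 13, 12, 13, 20, 7, 18, 18]


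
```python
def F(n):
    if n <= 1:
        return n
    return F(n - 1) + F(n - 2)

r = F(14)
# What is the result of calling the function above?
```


F(14)
= F(13) + F(12)
= (F(12) + F(11)) + F(12)
Computing bottom-up: F(0)=0, F(1)=1, F(2)=1, F(3)=2, F(4)=3, F(5)=5, F(6)=8, F(7)=13, F(8)=21, F(9)=34, F(10)=55, F(11)=89, F(12)=144, F(13)=233, F(14)=377
= 377


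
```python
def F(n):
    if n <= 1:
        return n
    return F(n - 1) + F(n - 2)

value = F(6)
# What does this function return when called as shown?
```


F(6)
= F(5) + F(4)
= (F(4) + F(3)) + F(4)
Computing bottom-up: F(0)=0, F(1)=1, F(2)=1, F(3)=2, F(4)=3, F(5)=5, F(6)=8
= 8


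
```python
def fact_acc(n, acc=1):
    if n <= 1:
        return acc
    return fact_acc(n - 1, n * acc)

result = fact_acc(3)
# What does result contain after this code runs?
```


fact_acc(3, 1)
= fact_acc(2, 3 * 1) = fact_acc(2, 3)
= fact_acc(1, 2 * 3) = fact_acc(1, 6)
n <= 1, return acc = 6


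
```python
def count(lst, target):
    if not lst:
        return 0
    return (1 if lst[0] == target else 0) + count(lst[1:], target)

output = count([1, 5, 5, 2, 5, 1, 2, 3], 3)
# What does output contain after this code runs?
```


count([1, 5, 5, 2, 5, 1, 2, 3], 3)
lst[0]=1 != 3: 0 + count([5, 5, 2, 5, 1, 2, 3], 3)
lst[0]=5 != 3: 0 + count([5, 2, 5, 1, 2, 3], 3)
lst[0]=5 != 3: 0 + count([2, 5, 1, 2, 3], 3)
lst[0]=2 != 3: 0 + count([5, 1, 2, 3], 3)
lst[0]=5 != 3: 0 + count([1, 2, 3], 3)
lst[0]=1 != 3: 0 + count([2, 3], 3)
lst[0]=2 != 3: 0 + count([3], 3)
lst[0]=3 == 3: 1 + count([], 3)
= 1


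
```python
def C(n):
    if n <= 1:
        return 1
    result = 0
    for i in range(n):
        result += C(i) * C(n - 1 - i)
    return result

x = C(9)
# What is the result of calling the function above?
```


C(9)
= sum of C(i) * C(9-1-i) for i in 0..8
First compute sub-values bottom-up:
  C(0) = 1, C(1) = 1
  C(2) = 1*1 + 1*1 = 2
  C(3) = 1*2 + 1*1 + 2*1 = 5
  C(4) = 1*5 + 1*2 + 2*1 + 5*1 = 14
  C(5) = 1*14 + 1*5 + 2*2 + 5*1 + 14*1 = 42
  C(6) = 1*42 + 1*14 + 2*5 + 5*2 + 14*1 + 42*1 = 132
  C(7) = 1*132 + 1*42 + 2*14 + 5*5 + 14*2 + 42*1 + 132*1 = 429
  C(8) = 1*429 + 1*132 + 2*42 + 5*14 + 14*5 + 42*2 + 132*1 + 429*1 = 1430
Now C(9):
  C(0)*C(8) = 1*1430 = 1430
  C(1)*C(7) = 1*429 = 429
  C(2)*C(6) = 2*132 = 264
  C(3)*C(5) = 5*42 = 210
  C(4)*C(4) = 14*14 = 196
  C(5)*C(3) = 42*5 = 210
  C(6)*C(2) = 132*2 = 264
  C(7)*C(1) = 429*1 = 429
  C(8)*C(0) = 1430*1 = 1430
= 1430 + 429 + 264 + 210 + 196 + 210 + 264 + 429 + 1430
= 4862


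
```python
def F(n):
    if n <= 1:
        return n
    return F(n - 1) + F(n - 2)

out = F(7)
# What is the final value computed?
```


F(7)
= F(6) + F(5)
= (F(5) + F(4)) + F(5)
Computing bottom-up: F(0)=0, F(1)=1, F(2)=1, F(3)=2, F(4)=3, F(5)=5, F(6)=8, F(7)=13
= 13
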